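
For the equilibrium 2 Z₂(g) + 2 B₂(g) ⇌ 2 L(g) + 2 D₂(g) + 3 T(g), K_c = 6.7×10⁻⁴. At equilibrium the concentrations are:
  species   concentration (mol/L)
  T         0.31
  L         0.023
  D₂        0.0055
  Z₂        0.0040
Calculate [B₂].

At equilibrium, K_c = [L]²·[D₂]²·[T]³ / ([Z₂]²·[B₂]²) = 6.7×10⁻⁴.
(0.023)²·(0.0055)²·(0.31)³ / ((0.0040)²·([B₂])²) = 6.7×10⁻⁴
[B₂]² = 0.0445 ⇒ [B₂] = 0.21 mol/L

[B₂] = 0.21 mol/L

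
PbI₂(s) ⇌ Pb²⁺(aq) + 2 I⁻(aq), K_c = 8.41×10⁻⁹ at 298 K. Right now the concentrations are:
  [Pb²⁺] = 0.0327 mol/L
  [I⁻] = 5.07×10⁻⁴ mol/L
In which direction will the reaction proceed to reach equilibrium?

at equilibrium

(PbI₂ is a pure solid — omitted from Q_c.)
Q_c = [Pb²⁺]·[I⁻]² = (0.0327)·(5.07×10⁻⁴)² = 8.41×10⁻⁹
Q_c = 8.41×10⁻⁹ = K_c, so the system is already at equilibrium.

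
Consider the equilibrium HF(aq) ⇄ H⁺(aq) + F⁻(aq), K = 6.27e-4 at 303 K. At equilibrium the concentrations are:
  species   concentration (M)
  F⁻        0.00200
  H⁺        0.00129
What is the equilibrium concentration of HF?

At equilibrium, K = [H⁺]·[F⁻] / [HF] = 6.27e-4.
(0.00129)·(0.00200) / ([HF]) = 6.27e-4
[HF] = 0.00411 M

[HF] = 0.00411 M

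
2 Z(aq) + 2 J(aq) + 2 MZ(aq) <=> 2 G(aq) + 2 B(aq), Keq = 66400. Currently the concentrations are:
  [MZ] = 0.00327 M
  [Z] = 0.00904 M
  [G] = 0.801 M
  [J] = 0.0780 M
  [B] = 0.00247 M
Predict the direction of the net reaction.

Q = [G]²·[B]² / ([Z]²·[J]²·[MZ]²) = (0.801)²·(0.00247)² / ((0.00904)²·(0.0780)²·(0.00327)²) = 7.36×10⁵
Q = 7.36×10⁵ > Keq = 66400, so the reverse reaction proceeds.

reverse (toward reactants)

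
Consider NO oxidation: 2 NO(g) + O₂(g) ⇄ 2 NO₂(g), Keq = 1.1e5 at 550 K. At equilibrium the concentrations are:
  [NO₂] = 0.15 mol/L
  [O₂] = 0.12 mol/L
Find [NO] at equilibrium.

At equilibrium, Keq = [NO₂]² / ([NO]²·[O₂]) = 1.1e5.
(0.15)² / (([NO])²·(0.12)) = 1.1e5
[NO]² = 1.70e-6 ⇒ [NO] = 0.0013 mol/L

[NO] = 0.0013 mol/L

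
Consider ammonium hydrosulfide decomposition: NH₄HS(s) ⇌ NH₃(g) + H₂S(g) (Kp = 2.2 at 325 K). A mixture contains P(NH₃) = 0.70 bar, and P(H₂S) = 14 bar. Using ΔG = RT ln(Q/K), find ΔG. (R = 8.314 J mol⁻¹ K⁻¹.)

ΔG = 4.04 kJ/mol

(NH₄HS is a pure solid — omitted from Qp.)
Qp = P(NH₃)·P(H₂S) = (0.70)·(14) = 9.80
ΔG = RT ln(Qp/Kp) = (8.314 J mol⁻¹ K⁻¹)(325 K) × ln(9.80/2.2)
   = (2.702 kJ/mol)(1.494) = 4.04 kJ/mol
ΔG > 0, so the forward reaction is non-spontaneous (proceeds in reverse).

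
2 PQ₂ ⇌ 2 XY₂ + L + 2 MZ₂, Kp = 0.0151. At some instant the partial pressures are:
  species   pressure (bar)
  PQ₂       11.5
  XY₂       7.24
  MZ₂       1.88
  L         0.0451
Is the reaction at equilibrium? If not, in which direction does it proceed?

to the left

Qp = P(XY₂)²·P(L)·P(MZ₂)² / P(PQ₂)² = (7.24)²·(0.0451)·(1.88)² / (11.5)² = 0.0632
Qp = 0.0632 > Kp = 0.0151, so the reverse reaction proceeds.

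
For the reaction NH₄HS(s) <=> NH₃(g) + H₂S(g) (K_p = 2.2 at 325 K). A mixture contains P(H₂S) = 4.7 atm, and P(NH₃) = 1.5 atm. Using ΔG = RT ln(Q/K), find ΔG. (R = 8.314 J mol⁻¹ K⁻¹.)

(NH₄HS is a pure solid — omitted from Q_p.)
Q_p = P(NH₃)·P(H₂S) = (1.5)·(4.7) = 7.05
ΔG = RT ln(Q_p/K_p) = (8.314 J mol⁻¹ K⁻¹)(325 K) × ln(7.05/2.2)
   = (2.702 kJ/mol)(1.165) = 3.15 kJ/mol
ΔG > 0, so the forward reaction is non-spontaneous (proceeds in reverse).

ΔG = 3.15 kJ/mol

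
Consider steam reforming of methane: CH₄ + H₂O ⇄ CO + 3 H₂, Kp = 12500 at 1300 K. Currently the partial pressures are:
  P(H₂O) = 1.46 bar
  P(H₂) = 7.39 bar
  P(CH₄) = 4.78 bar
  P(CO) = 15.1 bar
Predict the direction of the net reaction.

toward products

Qp = P(CO)·P(H₂)³ / (P(CH₄)·P(H₂O)) = (15.1)·(7.39)³ / ((4.78)·(1.46)) = 873
Qp = 873 < Kp = 12500, so the forward reaction proceeds.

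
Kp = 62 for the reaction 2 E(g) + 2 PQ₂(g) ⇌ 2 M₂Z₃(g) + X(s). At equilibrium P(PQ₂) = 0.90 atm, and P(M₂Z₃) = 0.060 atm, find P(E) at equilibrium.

(X is a pure solid — omitted from Kp.)
At equilibrium, Kp = P(M₂Z₃)² / (P(E)²·P(PQ₂)²) = 62.
(0.060)² / ((P(E))²·(0.90)²) = 62
P(E)² = 7.17×10⁻⁵ ⇒ P(E) = 0.0085 atm

P(E) = 0.0085 atm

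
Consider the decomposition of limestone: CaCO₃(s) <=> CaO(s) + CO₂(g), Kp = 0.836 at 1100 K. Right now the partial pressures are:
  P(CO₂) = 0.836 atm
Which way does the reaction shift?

(CaCO₃, CaO are pure solids — omitted from Qp.)
Qp = P(CO₂) = 0.836
Qp = 0.836 = Kp, so the system is already at equilibrium.

at equilibrium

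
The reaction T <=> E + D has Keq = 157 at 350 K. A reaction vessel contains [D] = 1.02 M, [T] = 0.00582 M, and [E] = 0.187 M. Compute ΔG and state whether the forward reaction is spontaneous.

Q = [E]·[D] / [T] = (0.187)·(1.02) / (0.00582) = 32.8
ΔG = RT ln(Q/Keq) = (8.314 J mol⁻¹ K⁻¹)(350 K) × ln(32.8/157)
   = (2.910 kJ/mol)(-1.566) = -4.56 kJ/mol
ΔG < 0, so the forward reaction is spontaneous (proceeds forward).

ΔG = -4.56 kJ/mol; the forward reaction is spontaneous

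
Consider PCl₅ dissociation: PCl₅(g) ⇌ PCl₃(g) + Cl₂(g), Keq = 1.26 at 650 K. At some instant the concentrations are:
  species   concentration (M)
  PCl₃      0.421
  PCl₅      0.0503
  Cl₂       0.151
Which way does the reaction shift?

Q = [PCl₃]·[Cl₂] / [PCl₅] = (0.421)·(0.151) / (0.0503) = 1.26
Q = 1.26 = Keq, so the system is already at equilibrium.

neither direction; the system is at equilibrium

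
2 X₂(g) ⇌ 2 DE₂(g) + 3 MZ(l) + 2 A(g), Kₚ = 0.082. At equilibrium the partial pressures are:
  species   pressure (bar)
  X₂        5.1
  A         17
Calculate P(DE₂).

(MZ is a pure liquid — omitted from Kₚ.)
At equilibrium, Kₚ = P(DE₂)²·P(A)² / P(X₂)² = 0.082.
(P(DE₂))²·(17)² / (5.1)² = 0.082
P(DE₂)² = 0.00738 ⇒ P(DE₂) = 0.086 bar

P(DE₂) = 0.086 bar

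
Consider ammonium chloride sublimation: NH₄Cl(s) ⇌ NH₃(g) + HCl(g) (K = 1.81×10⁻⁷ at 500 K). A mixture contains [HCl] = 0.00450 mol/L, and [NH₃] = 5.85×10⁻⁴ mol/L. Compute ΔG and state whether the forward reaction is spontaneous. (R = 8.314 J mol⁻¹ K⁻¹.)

ΔG = 11.1 kJ/mol; the forward reaction is non-spontaneous

(NH₄Cl is a pure solid — omitted from Q.)
Q = [NH₃]·[HCl] = (5.85×10⁻⁴)·(0.00450) = 2.63×10⁻⁶
ΔG = RT ln(Q/K) = (8.314 J mol⁻¹ K⁻¹)(500 K) × ln(2.63×10⁻⁶/1.81×10⁻⁷)
   = (4.157 kJ/mol)(2.676) = 11.1 kJ/mol
ΔG > 0, so the forward reaction is non-spontaneous (proceeds in reverse).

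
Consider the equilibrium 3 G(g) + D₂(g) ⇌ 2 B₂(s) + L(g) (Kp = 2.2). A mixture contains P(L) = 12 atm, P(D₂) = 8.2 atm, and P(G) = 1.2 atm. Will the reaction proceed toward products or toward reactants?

forward (toward products)

(B₂ is a pure solid — omitted from Qp.)
Qp = P(L) / (P(G)³·P(D₂)) = (12) / ((1.2)³·(8.2)) = 0.85
Qp = 0.85 < Kp = 2.2, so the forward reaction proceeds.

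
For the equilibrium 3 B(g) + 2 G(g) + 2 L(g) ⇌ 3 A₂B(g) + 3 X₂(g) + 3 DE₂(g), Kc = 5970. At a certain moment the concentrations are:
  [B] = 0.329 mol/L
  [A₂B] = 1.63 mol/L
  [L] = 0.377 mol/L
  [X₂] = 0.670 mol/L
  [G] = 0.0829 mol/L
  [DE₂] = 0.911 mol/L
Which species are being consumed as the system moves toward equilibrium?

Qc = [A₂B]³·[X₂]³·[DE₂]³ / ([B]³·[G]²·[L]²) = (1.63)³·(0.670)³·(0.911)³ / ((0.329)³·(0.0829)²·(0.377)²) = 28300
Qc = 28300 > Kc = 5970: net reverse reaction.

A₂B, X₂, DE₂ (products)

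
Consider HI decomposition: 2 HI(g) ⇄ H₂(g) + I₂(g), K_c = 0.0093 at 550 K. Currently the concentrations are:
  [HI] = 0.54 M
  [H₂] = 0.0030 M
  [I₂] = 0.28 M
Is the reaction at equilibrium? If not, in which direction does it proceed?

forward (toward products)

Q_c = [H₂]·[I₂] / [HI]² = (0.0030)·(0.28) / (0.54)² = 0.0029
Q_c = 0.0029 < K_c = 0.0093, so the forward reaction proceeds.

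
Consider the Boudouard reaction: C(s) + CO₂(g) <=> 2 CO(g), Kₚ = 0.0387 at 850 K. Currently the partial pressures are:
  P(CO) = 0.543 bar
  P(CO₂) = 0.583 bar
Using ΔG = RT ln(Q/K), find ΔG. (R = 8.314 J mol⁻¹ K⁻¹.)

ΔG = 18.2 kJ/mol

(C is a pure solid — omitted from Qₚ.)
Qₚ = P(CO)² / P(CO₂) = (0.543)² / (0.583) = 0.506
ΔG = RT ln(Qₚ/Kₚ) = (8.314 J mol⁻¹ K⁻¹)(850 K) × ln(0.506/0.0387)
   = (7.067 kJ/mol)(2.571) = 18.2 kJ/mol
ΔG > 0, so the forward reaction is non-spontaneous (proceeds in reverse).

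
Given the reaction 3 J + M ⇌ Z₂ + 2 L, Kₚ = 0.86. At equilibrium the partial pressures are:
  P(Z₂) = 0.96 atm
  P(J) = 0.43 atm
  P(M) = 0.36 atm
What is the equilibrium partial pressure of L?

At equilibrium, Kₚ = P(Z₂)·P(L)² / (P(J)³·P(M)) = 0.86.
(0.96)·(P(L))² / ((0.43)³·(0.36)) = 0.86
P(L)² = 0.0256 ⇒ P(L) = 0.16 atm

P(L) = 0.16 atm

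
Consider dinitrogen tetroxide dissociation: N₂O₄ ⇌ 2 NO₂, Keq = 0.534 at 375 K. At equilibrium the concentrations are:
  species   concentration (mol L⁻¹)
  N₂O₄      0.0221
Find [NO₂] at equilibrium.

[NO₂] = 0.109 mol L⁻¹

At equilibrium, Keq = [NO₂]² / [N₂O₄] = 0.534.
([NO₂])² / (0.0221) = 0.534
[NO₂]² = 0.0118 ⇒ [NO₂] = 0.109 mol L⁻¹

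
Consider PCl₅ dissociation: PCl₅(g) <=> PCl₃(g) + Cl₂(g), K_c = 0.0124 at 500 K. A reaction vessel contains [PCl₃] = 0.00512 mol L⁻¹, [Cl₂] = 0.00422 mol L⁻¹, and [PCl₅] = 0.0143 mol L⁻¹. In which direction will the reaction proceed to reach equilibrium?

to the right

Q_c = [PCl₃]·[Cl₂] / [PCl₅] = (0.00512)·(0.00422) / (0.0143) = 0.00151
Q_c = 0.00151 < K_c = 0.0124, so the forward reaction proceeds.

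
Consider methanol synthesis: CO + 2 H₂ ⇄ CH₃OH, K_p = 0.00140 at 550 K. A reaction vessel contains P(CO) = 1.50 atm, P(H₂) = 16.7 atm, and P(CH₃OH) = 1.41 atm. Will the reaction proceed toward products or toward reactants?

Q_p = P(CH₃OH) / (P(CO)·P(H₂)²) = (1.41) / ((1.50)·(16.7)²) = 0.00337
Q_p = 0.00337 > K_p = 0.00140, so the reverse reaction proceeds.

reverse (toward reactants)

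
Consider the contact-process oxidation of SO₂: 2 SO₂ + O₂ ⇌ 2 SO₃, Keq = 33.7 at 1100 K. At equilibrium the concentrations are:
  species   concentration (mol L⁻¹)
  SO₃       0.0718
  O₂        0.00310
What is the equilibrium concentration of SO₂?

[SO₂] = 0.222 mol L⁻¹

At equilibrium, Keq = [SO₃]² / ([SO₂]²·[O₂]) = 33.7.
(0.0718)² / (([SO₂])²·(0.00310)) = 33.7
[SO₂]² = 0.0493 ⇒ [SO₂] = 0.222 mol L⁻¹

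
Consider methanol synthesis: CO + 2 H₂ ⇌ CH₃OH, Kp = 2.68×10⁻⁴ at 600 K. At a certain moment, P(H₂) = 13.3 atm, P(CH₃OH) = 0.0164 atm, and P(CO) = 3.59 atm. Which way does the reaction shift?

Qp = P(CH₃OH) / (P(CO)·P(H₂)²) = (0.0164) / ((3.59)·(13.3)²) = 2.58×10⁻⁵
Qp = 2.58×10⁻⁵ < Kp = 2.68×10⁻⁴, so the forward reaction proceeds.

forward (toward products)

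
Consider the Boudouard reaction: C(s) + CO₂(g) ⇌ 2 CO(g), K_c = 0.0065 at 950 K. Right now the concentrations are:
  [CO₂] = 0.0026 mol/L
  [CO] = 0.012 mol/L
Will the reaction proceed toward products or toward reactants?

(C is a pure solid — omitted from Q_c.)
Q_c = [CO]² / [CO₂] = (0.012)² / (0.0026) = 0.055
Q_c = 0.055 > K_c = 0.0065, so the reverse reaction proceeds.

reverse (toward reactants)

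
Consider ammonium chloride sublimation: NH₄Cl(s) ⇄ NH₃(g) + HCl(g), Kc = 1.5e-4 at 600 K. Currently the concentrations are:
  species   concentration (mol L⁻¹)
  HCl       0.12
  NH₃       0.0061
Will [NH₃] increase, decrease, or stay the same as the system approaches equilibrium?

decrease

(NH₄Cl is a pure solid — omitted from Qc.)
Qc = [NH₃]·[HCl] = (0.0061)·(0.12) = 7.3e-4
Qc = 7.3e-4 > Kc = 1.5e-4: net reverse reaction.
NH₃ is a product, so it decreases.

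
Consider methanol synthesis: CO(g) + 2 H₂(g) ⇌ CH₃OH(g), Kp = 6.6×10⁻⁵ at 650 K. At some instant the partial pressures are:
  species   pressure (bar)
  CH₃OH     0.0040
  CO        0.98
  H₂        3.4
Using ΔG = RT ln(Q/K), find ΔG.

Qp = P(CH₃OH) / (P(CO)·P(H₂)²) = (0.0040) / ((0.98)·(3.4)²) = 3.53×10⁻⁴
ΔG = RT ln(Qp/Kp) = (8.314 J mol⁻¹ K⁻¹)(650 K) × ln(3.53×10⁻⁴/6.6×10⁻⁵)
   = (5.404 kJ/mol)(1.677) = 9.06 kJ/mol
ΔG > 0, so the forward reaction is non-spontaneous (proceeds in reverse).

ΔG = 9.06 kJ/mol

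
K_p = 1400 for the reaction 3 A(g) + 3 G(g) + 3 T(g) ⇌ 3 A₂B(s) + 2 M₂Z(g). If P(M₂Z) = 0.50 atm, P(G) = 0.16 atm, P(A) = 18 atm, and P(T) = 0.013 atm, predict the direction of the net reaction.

toward reactants

(A₂B is a pure solid — omitted from Q_p.)
Q_p = P(M₂Z)² / (P(A)³·P(G)³·P(T)³) = (0.50)² / ((18)³·(0.16)³·(0.013)³) = 4800
Q_p = 4800 > K_p = 1400, so the reverse reaction proceeds.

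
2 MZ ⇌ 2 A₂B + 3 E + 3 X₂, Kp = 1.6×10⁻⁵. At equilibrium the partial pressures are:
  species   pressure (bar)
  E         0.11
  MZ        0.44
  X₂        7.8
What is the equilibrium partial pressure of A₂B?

At equilibrium, Kp = P(A₂B)²·P(E)³·P(X₂)³ / P(MZ)² = 1.6×10⁻⁵.
(P(A₂B))²·(0.11)³·(7.8)³ / (0.44)² = 1.6×10⁻⁵
P(A₂B)² = 4.90×10⁻⁶ ⇒ P(A₂B) = 0.0022 bar

P(A₂B) = 0.0022 bar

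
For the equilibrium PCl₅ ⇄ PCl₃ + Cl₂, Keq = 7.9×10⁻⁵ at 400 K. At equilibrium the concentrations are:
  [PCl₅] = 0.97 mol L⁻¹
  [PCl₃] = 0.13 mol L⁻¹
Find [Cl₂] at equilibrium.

At equilibrium, Keq = [PCl₃]·[Cl₂] / [PCl₅] = 7.9×10⁻⁵.
(0.13)·([Cl₂]) / (0.97) = 7.9×10⁻⁵
[Cl₂] = 5.89×10⁻⁴ = 5.9×10⁻⁴ mol L⁻¹

[Cl₂] = 5.9×10⁻⁴ mol L⁻¹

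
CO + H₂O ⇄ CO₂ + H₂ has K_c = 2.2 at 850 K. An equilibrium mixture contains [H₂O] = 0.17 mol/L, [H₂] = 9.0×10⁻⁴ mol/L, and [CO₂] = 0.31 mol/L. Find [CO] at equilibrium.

At equilibrium, K_c = [CO₂]·[H₂] / ([CO]·[H₂O]) = 2.2.
(0.31)·(9.0×10⁻⁴) / (([CO])·(0.17)) = 2.2
[CO] = 7.46×10⁻⁴ = 7.5×10⁻⁴ mol/L

[CO] = 7.5×10⁻⁴ mol/L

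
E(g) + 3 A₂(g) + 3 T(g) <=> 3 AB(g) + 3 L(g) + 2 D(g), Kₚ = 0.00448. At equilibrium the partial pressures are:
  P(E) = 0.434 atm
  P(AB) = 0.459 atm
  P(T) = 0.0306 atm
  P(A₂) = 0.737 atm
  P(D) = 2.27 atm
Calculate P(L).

At equilibrium, Kₚ = P(AB)³·P(L)³·P(D)² / (P(E)·P(A₂)³·P(T)³) = 0.00448.
(0.459)³·(P(L))³·(2.27)² / ((0.434)·(0.737)³·(0.0306)³) = 0.00448
P(L)³ = 4.48e-8 ⇒ P(L) = 0.00355 atm

P(L) = 0.00355 atm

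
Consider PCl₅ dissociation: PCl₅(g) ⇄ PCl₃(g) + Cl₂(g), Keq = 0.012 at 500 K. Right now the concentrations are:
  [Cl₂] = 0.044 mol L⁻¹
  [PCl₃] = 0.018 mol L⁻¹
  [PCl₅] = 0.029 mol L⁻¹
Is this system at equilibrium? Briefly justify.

Q = [PCl₃]·[Cl₂] / [PCl₅] = (0.018)·(0.044) / (0.029) = 0.027
Q = 0.027 > Keq = 0.012: net reverse reaction.

no; Q > K, reaction proceeds in reverse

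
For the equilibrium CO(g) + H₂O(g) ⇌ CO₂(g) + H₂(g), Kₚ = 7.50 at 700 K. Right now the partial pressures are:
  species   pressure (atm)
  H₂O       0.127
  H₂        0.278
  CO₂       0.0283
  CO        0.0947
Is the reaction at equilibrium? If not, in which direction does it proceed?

to the right

Qₚ = P(CO₂)·P(H₂) / (P(CO)·P(H₂O)) = (0.0283)·(0.278) / ((0.0947)·(0.127)) = 0.654
Qₚ = 0.654 < Kₚ = 7.50, so the forward reaction proceeds.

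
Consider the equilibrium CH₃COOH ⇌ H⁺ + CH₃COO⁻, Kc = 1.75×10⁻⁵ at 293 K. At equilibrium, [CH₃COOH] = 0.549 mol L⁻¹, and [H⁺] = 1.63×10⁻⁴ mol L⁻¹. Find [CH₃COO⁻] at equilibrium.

[CH₃COO⁻] = 0.0589 mol L⁻¹

At equilibrium, Kc = [H⁺]·[CH₃COO⁻] / [CH₃COOH] = 1.75×10⁻⁵.
(1.63×10⁻⁴)·([CH₃COO⁻]) / (0.549) = 1.75×10⁻⁵
[CH₃COO⁻] = 0.0589 mol L⁻¹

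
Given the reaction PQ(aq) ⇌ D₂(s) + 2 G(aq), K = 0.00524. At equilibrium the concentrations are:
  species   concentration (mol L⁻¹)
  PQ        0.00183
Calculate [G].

[G] = 0.00310 mol L⁻¹

(D₂ is a pure solid — omitted from K.)
At equilibrium, K = [G]² / [PQ] = 0.00524.
([G])² / (0.00183) = 0.00524
[G]² = 9.59e-6 ⇒ [G] = 0.00310 mol L⁻¹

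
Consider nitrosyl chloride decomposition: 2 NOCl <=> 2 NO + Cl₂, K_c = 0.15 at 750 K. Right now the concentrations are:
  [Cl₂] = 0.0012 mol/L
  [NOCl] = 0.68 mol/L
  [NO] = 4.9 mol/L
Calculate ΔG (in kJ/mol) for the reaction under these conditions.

Q_c = [NO]²·[Cl₂] / [NOCl]² = (4.9)²·(0.0012) / (0.68)² = 0.0623
ΔG = RT ln(Q_c/K_c) = (8.314 J mol⁻¹ K⁻¹)(750 K) × ln(0.0623/0.15)
   = (6.236 kJ/mol)(-0.8787) = -5.48 kJ/mol
ΔG < 0, so the forward reaction is spontaneous (proceeds forward).

ΔG = -5.48 kJ/mol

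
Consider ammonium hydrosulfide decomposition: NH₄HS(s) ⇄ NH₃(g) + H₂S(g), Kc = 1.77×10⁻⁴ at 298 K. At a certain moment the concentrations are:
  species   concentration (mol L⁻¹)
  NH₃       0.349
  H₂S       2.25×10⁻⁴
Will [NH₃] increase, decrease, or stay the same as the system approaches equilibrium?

increase

(NH₄HS is a pure solid — omitted from Qc.)
Qc = [NH₃]·[H₂S] = (0.349)·(2.25×10⁻⁴) = 7.85×10⁻⁵
Qc = 7.85×10⁻⁵ < Kc = 1.77×10⁻⁴: net forward reaction.
NH₃ is a product, so it increases.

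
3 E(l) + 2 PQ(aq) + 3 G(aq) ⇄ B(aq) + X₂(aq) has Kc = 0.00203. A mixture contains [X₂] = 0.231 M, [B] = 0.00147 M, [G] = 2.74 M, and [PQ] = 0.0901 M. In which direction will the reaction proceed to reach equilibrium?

no net change (already at equilibrium)

(E is a pure liquid — omitted from Qc.)
Qc = [B]·[X₂] / ([PQ]²·[G]³) = (0.00147)·(0.231) / ((0.0901)²·(2.74)³) = 0.00203
Qc = 0.00203 = Kc, so the system is already at equilibrium.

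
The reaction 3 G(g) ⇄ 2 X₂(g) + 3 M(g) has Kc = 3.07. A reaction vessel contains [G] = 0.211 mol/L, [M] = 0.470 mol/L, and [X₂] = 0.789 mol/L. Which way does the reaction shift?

to the left

Qc = [X₂]²·[M]³ / [G]³ = (0.789)²·(0.470)³ / (0.211)³ = 6.88
Qc = 6.88 > Kc = 3.07, so the reverse reaction proceeds.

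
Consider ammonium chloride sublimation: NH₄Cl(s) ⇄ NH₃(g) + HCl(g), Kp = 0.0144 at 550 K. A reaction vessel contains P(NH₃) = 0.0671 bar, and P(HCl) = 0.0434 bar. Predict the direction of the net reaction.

in the forward direction

(NH₄Cl is a pure solid — omitted from Qp.)
Qp = P(NH₃)·P(HCl) = (0.0671)·(0.0434) = 0.00291
Qp = 0.00291 < Kp = 0.0144, so the forward reaction proceeds.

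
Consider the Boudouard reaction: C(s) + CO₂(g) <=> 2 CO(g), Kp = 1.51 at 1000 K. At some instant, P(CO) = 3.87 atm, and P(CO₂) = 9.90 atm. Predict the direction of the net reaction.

neither direction; the system is at equilibrium

(C is a pure solid — omitted from Qp.)
Qp = P(CO)² / P(CO₂) = (3.87)² / (9.90) = 1.51
Qp = 1.51 = Kp, so the system is already at equilibrium.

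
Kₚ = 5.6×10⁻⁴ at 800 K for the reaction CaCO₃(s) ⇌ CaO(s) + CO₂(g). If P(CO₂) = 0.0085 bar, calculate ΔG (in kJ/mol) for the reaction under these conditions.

(CaCO₃, CaO are pure solids — omitted from Qₚ.)
Qₚ = P(CO₂) = 0.00850
ΔG = RT ln(Qₚ/Kₚ) = (8.314 J mol⁻¹ K⁻¹)(800 K) × ln(0.00850/5.6×10⁻⁴)
   = (6.651 kJ/mol)(2.720) = 18.1 kJ/mol
ΔG > 0, so the forward reaction is non-spontaneous (proceeds in reverse).

ΔG = 18.1 kJ/mol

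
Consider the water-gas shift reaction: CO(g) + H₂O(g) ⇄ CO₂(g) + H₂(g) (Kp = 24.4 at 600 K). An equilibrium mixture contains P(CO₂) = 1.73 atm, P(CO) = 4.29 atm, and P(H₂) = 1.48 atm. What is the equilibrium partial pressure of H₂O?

At equilibrium, Kp = P(CO₂)·P(H₂) / (P(CO)·P(H₂O)) = 24.4.
(1.73)·(1.48) / ((4.29)·(P(H₂O))) = 24.4
P(H₂O) = 0.0245 atm

P(H₂O) = 0.0245 atm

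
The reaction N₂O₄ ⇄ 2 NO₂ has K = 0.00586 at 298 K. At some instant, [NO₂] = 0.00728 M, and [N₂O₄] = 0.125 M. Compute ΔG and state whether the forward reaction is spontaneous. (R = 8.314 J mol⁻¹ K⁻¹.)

Q = [NO₂]² / [N₂O₄] = (0.00728)² / (0.125) = 4.24×10⁻⁴
ΔG = RT ln(Q/K) = (8.314 J mol⁻¹ K⁻¹)(298 K) × ln(4.24×10⁻⁴/0.00586)
   = (2.478 kJ/mol)(-2.626) = -6.51 kJ/mol
ΔG < 0, so the forward reaction is spontaneous (proceeds forward).

ΔG = -6.51 kJ/mol; the forward reaction is spontaneous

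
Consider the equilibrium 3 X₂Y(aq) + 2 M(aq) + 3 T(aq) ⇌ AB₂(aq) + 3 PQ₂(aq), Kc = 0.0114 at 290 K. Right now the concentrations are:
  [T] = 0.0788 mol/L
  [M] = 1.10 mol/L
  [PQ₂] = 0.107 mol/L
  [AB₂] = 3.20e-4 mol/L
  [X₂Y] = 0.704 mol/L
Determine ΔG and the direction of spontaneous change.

ΔG = -4.32 kJ/mol; the forward reaction is spontaneous

Qc = [AB₂]·[PQ₂]³ / ([X₂Y]³·[M]²·[T]³) = (3.20e-4)·(0.107)³ / ((0.704)³·(1.10)²·(0.0788)³) = 0.00190
ΔG = RT ln(Qc/Kc) = (8.314 J mol⁻¹ K⁻¹)(290 K) × ln(0.00190/0.0114)
   = (2.411 kJ/mol)(-1.792) = -4.32 kJ/mol
ΔG < 0, so the forward reaction is spontaneous (proceeds forward).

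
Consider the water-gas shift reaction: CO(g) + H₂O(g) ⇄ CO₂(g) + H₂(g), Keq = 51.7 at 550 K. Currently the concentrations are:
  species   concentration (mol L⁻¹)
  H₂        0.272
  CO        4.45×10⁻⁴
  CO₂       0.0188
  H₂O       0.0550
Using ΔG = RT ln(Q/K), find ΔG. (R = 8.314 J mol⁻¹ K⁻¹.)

Q = [CO₂]·[H₂] / ([CO]·[H₂O]) = (0.0188)·(0.272) / ((4.45×10⁻⁴)·(0.0550)) = 209
ΔG = RT ln(Q/Keq) = (8.314 J mol⁻¹ K⁻¹)(550 K) × ln(209/51.7)
   = (4.573 kJ/mol)(1.397) = 6.39 kJ/mol
ΔG > 0, so the forward reaction is non-spontaneous (proceeds in reverse).

ΔG = 6.39 kJ/mol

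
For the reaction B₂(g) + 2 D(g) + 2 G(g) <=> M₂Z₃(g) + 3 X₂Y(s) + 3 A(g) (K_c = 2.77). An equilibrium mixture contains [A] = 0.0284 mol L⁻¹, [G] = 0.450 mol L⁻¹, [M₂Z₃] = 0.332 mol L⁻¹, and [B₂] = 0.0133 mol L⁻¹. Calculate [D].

[D] = 0.0319 mol L⁻¹

(X₂Y is a pure solid — omitted from K_c.)
At equilibrium, K_c = [M₂Z₃]·[A]³ / ([B₂]·[D]²·[G]²) = 2.77.
(0.332)·(0.0284)³ / ((0.0133)·([D])²·(0.450)²) = 2.77
[D]² = 0.00102 ⇒ [D] = 0.0319 mol L⁻¹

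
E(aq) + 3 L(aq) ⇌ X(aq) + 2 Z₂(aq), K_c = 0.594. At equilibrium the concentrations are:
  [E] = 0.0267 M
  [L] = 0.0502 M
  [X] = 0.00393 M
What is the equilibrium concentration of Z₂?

[Z₂] = 0.0226 M

At equilibrium, K_c = [X]·[Z₂]² / ([E]·[L]³) = 0.594.
(0.00393)·([Z₂])² / ((0.0267)·(0.0502)³) = 0.594
[Z₂]² = 5.11e-4 ⇒ [Z₂] = 0.0226 M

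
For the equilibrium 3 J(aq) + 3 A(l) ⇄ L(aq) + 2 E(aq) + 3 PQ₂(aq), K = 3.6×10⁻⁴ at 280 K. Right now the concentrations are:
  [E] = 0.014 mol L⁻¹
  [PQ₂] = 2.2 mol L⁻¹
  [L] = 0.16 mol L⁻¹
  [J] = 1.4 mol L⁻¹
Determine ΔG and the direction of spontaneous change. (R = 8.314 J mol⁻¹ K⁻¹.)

(A is a pure liquid — omitted from Q.)
Q = [L]·[E]²·[PQ₂]³ / [J]³ = (0.16)·(0.014)²·(2.2)³ / (1.4)³ = 1.22×10⁻⁴
ΔG = RT ln(Q/K) = (8.314 J mol⁻¹ K⁻¹)(280 K) × ln(1.22×10⁻⁴/3.6×10⁻⁴)
   = (2.328 kJ/mol)(-1.082) = -2.52 kJ/mol
ΔG < 0, so the forward reaction is spontaneous (proceeds forward).

ΔG = -2.52 kJ/mol; the forward reaction is spontaneous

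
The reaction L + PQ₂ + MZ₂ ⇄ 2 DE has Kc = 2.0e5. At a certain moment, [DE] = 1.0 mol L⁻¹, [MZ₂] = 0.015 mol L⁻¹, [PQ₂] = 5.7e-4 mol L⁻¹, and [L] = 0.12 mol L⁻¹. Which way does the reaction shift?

in the reverse direction

Qc = [DE]² / ([L]·[PQ₂]·[MZ₂]) = (1.0)² / ((0.12)·(5.7e-4)·(0.015)) = 9.7e5
Qc = 9.7e5 > Kc = 2.0e5, so the reverse reaction proceeds.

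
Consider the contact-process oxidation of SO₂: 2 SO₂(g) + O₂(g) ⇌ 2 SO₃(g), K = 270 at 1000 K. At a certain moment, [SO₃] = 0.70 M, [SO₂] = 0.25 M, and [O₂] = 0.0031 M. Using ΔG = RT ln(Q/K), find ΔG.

Q = [SO₃]² / ([SO₂]²·[O₂]) = (0.70)² / ((0.25)²·(0.0031)) = 2530
ΔG = RT ln(Q/K) = (8.314 J mol⁻¹ K⁻¹)(1000 K) × ln(2530/270)
   = (8.314 kJ/mol)(2.238) = 18.6 kJ/mol
ΔG > 0, so the forward reaction is non-spontaneous (proceeds in reverse).

ΔG = 18.6 kJ/mol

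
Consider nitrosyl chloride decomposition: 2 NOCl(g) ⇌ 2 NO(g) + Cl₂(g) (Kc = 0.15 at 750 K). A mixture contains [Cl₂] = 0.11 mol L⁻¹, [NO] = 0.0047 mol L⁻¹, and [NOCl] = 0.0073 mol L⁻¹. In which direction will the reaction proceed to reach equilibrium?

Qc = [NO]²·[Cl₂] / [NOCl]² = (0.0047)²·(0.11) / (0.0073)² = 0.046
Qc = 0.046 < Kc = 0.15, so the forward reaction proceeds.

in the forward direction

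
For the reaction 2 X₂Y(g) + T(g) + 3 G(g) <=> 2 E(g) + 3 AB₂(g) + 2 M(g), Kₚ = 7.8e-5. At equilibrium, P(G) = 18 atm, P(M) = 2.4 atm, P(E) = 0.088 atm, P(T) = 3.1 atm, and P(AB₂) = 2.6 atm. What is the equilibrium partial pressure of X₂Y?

P(X₂Y) = 0.75 atm

At equilibrium, Kₚ = P(E)²·P(AB₂)³·P(M)² / (P(X₂Y)²·P(T)·P(G)³) = 7.8e-5.
(0.088)²·(2.6)³·(2.4)² / ((P(X₂Y))²·(3.1)·(18)³) = 7.8e-5
P(X₂Y)² = 0.556 ⇒ P(X₂Y) = 0.75 atm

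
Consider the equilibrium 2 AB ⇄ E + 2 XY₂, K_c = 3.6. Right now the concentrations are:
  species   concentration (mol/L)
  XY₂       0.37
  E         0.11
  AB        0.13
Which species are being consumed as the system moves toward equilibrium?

AB (reactants)

Q_c = [E]·[XY₂]² / [AB]² = (0.11)·(0.37)² / (0.13)² = 0.89
Q_c = 0.89 < K_c = 3.6: net forward reaction.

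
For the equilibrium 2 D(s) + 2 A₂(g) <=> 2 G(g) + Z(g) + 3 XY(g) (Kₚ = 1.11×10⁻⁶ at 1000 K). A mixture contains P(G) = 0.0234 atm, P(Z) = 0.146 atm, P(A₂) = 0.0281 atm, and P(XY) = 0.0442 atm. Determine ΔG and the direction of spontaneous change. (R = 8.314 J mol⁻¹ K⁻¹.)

(D is a pure solid — omitted from Qₚ.)
Qₚ = P(G)²·P(Z)·P(XY)³ / P(A₂)² = (0.0234)²·(0.146)·(0.0442)³ / (0.0281)² = 8.74×10⁻⁶
ΔG = RT ln(Qₚ/Kₚ) = (8.314 J mol⁻¹ K⁻¹)(1000 K) × ln(8.74×10⁻⁶/1.11×10⁻⁶)
   = (8.314 kJ/mol)(2.064) = 17.2 kJ/mol
ΔG > 0, so the forward reaction is non-spontaneous (proceeds in reverse).

ΔG = 17.2 kJ/mol; the forward reaction is non-spontaneous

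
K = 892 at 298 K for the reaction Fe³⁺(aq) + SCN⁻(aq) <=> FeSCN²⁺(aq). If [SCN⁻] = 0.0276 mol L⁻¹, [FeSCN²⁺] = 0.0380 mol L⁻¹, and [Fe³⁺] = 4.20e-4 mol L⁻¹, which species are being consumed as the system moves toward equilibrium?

Q = [FeSCN²⁺] / ([Fe³⁺]·[SCN⁻]) = (0.0380) / ((4.20e-4)·(0.0276)) = 3280
Q = 3280 > K = 892: net reverse reaction.

FeSCN²⁺ (products)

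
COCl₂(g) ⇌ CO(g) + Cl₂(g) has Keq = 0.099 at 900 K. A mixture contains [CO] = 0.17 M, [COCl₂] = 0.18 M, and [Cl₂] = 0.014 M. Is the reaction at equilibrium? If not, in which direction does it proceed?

to the right

Q = [CO]·[Cl₂] / [COCl₂] = (0.17)·(0.014) / (0.18) = 0.013
Q = 0.013 < Keq = 0.099, so the forward reaction proceeds.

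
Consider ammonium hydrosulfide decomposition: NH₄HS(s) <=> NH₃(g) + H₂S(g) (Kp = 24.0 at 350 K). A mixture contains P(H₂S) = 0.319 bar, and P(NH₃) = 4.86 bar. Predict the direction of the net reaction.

(NH₄HS is a pure solid — omitted from Qp.)
Qp = P(NH₃)·P(H₂S) = (4.86)·(0.319) = 1.55
Qp = 1.55 < Kp = 24.0, so the forward reaction proceeds.

in the forward direction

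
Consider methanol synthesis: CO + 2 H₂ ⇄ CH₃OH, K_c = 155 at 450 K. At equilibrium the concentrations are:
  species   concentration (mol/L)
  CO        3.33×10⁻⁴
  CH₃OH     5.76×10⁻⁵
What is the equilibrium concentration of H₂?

At equilibrium, K_c = [CH₃OH] / ([CO]·[H₂]²) = 155.
(5.76×10⁻⁵) / ((3.33×10⁻⁴)·([H₂])²) = 155
[H₂]² = 0.00112 ⇒ [H₂] = 0.0334 mol/L

[H₂] = 0.0334 mol/L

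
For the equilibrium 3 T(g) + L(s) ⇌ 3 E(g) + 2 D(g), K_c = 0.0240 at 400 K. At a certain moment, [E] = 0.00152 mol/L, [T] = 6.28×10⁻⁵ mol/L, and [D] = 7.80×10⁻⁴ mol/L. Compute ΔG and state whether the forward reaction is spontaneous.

ΔG = -3.40 kJ/mol; the forward reaction is spontaneous

(L is a pure solid — omitted from Q_c.)
Q_c = [E]³·[D]² / [T]³ = (0.00152)³·(7.80×10⁻⁴)² / (6.28×10⁻⁵)³ = 0.00863
ΔG = RT ln(Q_c/K_c) = (8.314 J mol⁻¹ K⁻¹)(400 K) × ln(0.00863/0.0240)
   = (3.326 kJ/mol)(-1.023) = -3.40 kJ/mol
ΔG < 0, so the forward reaction is spontaneous (proceeds forward).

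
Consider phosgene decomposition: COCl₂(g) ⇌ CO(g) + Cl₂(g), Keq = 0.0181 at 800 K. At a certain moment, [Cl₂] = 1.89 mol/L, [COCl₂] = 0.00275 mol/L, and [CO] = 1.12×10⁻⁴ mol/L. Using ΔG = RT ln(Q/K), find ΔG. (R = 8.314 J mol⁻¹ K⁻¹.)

Q = [CO]·[Cl₂] / [COCl₂] = (1.12×10⁻⁴)·(1.89) / (0.00275) = 0.0770
ΔG = RT ln(Q/Keq) = (8.314 J mol⁻¹ K⁻¹)(800 K) × ln(0.0770/0.0181)
   = (6.651 kJ/mol)(1.448) = 9.63 kJ/mol
ΔG > 0, so the forward reaction is non-spontaneous (proceeds in reverse).

ΔG = 9.63 kJ/mol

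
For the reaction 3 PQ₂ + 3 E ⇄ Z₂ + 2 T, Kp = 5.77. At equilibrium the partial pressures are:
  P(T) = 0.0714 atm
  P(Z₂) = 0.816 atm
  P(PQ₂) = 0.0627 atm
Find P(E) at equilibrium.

At equilibrium, Kp = P(Z₂)·P(T)² / (P(PQ₂)³·P(E)³) = 5.77.
(0.816)·(0.0714)² / ((0.0627)³·(P(E))³) = 5.77
P(E)³ = 2.92 ⇒ P(E) = 1.43 atm

P(E) = 1.43 atm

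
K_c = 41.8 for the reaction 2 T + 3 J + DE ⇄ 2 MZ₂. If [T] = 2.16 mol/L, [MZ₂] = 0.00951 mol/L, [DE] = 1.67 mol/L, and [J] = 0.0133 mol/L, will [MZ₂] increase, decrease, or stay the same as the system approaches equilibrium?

increase

Q_c = [MZ₂]² / ([T]²·[J]³·[DE]) = (0.00951)² / ((2.16)²·(0.0133)³·(1.67)) = 4.93
Q_c = 4.93 < K_c = 41.8: net forward reaction.
MZ₂ is a product, so it increases.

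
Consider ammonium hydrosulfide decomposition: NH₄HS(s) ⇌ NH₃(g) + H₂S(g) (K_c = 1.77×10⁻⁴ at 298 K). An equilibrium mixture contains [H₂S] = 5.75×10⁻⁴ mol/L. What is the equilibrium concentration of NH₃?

[NH₃] = 0.308 mol/L

(NH₄HS is a pure solid — omitted from K_c.)
At equilibrium, K_c = [NH₃]·[H₂S] = 1.77×10⁻⁴.
([NH₃])·(5.75×10⁻⁴) = 1.77×10⁻⁴
[NH₃] = 0.308 mol/L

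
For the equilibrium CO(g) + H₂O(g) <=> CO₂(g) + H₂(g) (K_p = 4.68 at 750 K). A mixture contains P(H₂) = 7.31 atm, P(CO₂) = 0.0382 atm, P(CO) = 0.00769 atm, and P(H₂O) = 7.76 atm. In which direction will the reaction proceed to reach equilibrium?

neither direction; the system is at equilibrium

Q_p = P(CO₂)·P(H₂) / (P(CO)·P(H₂O)) = (0.0382)·(7.31) / ((0.00769)·(7.76)) = 4.68
Q_p = 4.68 = K_p, so the system is already at equilibrium.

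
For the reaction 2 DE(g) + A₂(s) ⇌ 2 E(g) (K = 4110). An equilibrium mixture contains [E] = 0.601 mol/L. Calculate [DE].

[DE] = 0.00937 mol/L

(A₂ is a pure solid — omitted from K.)
At equilibrium, K = [E]² / [DE]² = 4110.
(0.601)² / ([DE])² = 4110
[DE]² = 8.79e-5 ⇒ [DE] = 0.00937 mol/L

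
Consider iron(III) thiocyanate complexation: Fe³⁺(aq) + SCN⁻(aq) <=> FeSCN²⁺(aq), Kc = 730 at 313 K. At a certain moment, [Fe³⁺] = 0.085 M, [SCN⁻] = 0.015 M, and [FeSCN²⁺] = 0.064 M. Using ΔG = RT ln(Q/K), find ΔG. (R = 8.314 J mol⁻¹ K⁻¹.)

Qc = [FeSCN²⁺] / ([Fe³⁺]·[SCN⁻]) = (0.064) / ((0.085)·(0.015)) = 50.2
ΔG = RT ln(Qc/Kc) = (8.314 J mol⁻¹ K⁻¹)(313 K) × ln(50.2/730)
   = (2.602 kJ/mol)(-2.677) = -6.97 kJ/mol
ΔG < 0, so the forward reaction is spontaneous (proceeds forward).

ΔG = -6.97 kJ/mol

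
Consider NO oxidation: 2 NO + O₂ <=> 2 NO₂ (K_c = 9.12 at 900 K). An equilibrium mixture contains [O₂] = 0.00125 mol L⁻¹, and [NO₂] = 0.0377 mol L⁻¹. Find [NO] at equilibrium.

At equilibrium, K_c = [NO₂]² / ([NO]²·[O₂]) = 9.12.
(0.0377)² / (([NO])²·(0.00125)) = 9.12
[NO]² = 0.125 ⇒ [NO] = 0.353 mol L⁻¹

[NO] = 0.353 mol L⁻¹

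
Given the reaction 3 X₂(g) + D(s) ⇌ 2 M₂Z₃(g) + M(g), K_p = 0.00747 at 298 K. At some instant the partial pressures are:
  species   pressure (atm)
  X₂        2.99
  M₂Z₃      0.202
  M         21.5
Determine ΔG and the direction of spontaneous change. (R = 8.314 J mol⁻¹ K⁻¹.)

ΔG = 3.67 kJ/mol; the forward reaction is non-spontaneous

(D is a pure solid — omitted from Q_p.)
Q_p = P(M₂Z₃)²·P(M) / P(X₂)³ = (0.202)²·(21.5) / (2.99)³ = 0.0328
ΔG = RT ln(Q_p/K_p) = (8.314 J mol⁻¹ K⁻¹)(298 K) × ln(0.0328/0.00747)
   = (2.478 kJ/mol)(1.480) = 3.67 kJ/mol
ΔG > 0, so the forward reaction is non-spontaneous (proceeds in reverse).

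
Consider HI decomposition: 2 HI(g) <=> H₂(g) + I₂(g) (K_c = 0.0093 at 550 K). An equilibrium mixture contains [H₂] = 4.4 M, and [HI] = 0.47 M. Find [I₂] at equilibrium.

[I₂] = 4.7×10⁻⁴ M

At equilibrium, K_c = [H₂]·[I₂] / [HI]² = 0.0093.
(4.4)·([I₂]) / (0.47)² = 0.0093
[I₂] = 4.67×10⁻⁴ = 4.7×10⁻⁴ M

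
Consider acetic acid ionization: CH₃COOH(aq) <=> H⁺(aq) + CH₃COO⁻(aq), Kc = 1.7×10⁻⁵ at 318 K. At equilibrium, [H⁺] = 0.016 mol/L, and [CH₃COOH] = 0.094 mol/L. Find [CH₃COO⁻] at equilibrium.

At equilibrium, Kc = [H⁺]·[CH₃COO⁻] / [CH₃COOH] = 1.7×10⁻⁵.
(0.016)·([CH₃COO⁻]) / (0.094) = 1.7×10⁻⁵
[CH₃COO⁻] = 9.99×10⁻⁵ = 1.0×10⁻⁴ mol/L

[CH₃COO⁻] = 1.0×10⁻⁴ mol/L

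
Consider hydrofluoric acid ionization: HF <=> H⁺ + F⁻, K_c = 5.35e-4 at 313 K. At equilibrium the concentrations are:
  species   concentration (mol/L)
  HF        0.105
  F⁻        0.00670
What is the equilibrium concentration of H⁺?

At equilibrium, K_c = [H⁺]·[F⁻] / [HF] = 5.35e-4.
([H⁺])·(0.00670) / (0.105) = 5.35e-4
[H⁺] = 0.00838 mol/L

[H⁺] = 0.00838 mol/L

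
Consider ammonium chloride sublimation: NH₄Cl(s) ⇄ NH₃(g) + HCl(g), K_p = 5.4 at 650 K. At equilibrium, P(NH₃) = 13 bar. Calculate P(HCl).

(NH₄Cl is a pure solid — omitted from K_p.)
At equilibrium, K_p = P(NH₃)·P(HCl) = 5.4.
(13)·(P(HCl)) = 5.4
P(HCl) = 0.415 = 0.42 bar

P(HCl) = 0.42 bar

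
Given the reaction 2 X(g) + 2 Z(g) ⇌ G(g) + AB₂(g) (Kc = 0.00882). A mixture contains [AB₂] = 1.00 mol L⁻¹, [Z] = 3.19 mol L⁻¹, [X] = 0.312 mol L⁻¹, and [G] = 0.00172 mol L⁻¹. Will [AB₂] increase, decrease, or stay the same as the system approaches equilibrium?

Qc = [G]·[AB₂] / ([X]²·[Z]²) = (0.00172)·(1.00) / ((0.312)²·(3.19)²) = 0.00174
Qc = 0.00174 < Kc = 0.00882: net forward reaction.
AB₂ is a product, so it increases.

increase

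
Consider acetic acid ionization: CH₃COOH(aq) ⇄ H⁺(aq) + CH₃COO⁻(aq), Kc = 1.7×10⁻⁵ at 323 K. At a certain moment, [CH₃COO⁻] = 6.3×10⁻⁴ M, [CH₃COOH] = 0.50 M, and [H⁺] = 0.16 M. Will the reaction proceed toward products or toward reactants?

reverse (toward reactants)

Qc = [H⁺]·[CH₃COO⁻] / [CH₃COOH] = (0.16)·(6.3×10⁻⁴) / (0.50) = 2.0×10⁻⁴
Qc = 2.0×10⁻⁴ > Kc = 1.7×10⁻⁵, so the reverse reaction proceeds.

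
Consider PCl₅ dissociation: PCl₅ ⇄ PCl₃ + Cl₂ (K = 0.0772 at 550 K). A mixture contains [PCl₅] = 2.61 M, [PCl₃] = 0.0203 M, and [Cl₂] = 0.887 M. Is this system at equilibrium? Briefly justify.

Q = [PCl₃]·[Cl₂] / [PCl₅] = (0.0203)·(0.887) / (2.61) = 0.00690
Q = 0.00690 < K = 0.0772: net forward reaction.

no; Q < K, reaction proceeds forward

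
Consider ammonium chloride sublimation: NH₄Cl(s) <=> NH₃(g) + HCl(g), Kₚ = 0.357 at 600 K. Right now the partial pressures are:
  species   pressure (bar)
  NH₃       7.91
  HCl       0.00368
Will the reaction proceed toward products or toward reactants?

to the right

(NH₄Cl is a pure solid — omitted from Qₚ.)
Qₚ = P(NH₃)·P(HCl) = (7.91)·(0.00368) = 0.0291
Qₚ = 0.0291 < Kₚ = 0.357, so the forward reaction proceeds.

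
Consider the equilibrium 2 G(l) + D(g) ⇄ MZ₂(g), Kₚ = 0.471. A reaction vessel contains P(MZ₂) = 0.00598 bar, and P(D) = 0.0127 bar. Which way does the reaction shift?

(G is a pure liquid — omitted from Qₚ.)
Qₚ = P(MZ₂) / P(D) = (0.00598) / (0.0127) = 0.471
Qₚ = 0.471 = Kₚ, so the system is already at equilibrium.

no net change (already at equilibrium)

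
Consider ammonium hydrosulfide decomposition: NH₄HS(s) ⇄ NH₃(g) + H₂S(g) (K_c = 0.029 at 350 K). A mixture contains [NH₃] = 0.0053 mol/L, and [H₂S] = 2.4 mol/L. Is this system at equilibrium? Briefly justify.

(NH₄HS is a pure solid — omitted from Q_c.)
Q_c = [NH₃]·[H₂S] = (0.0053)·(2.4) = 0.013
Q_c = 0.013 < K_c = 0.029: net forward reaction.

no; Q < K, reaction proceeds forward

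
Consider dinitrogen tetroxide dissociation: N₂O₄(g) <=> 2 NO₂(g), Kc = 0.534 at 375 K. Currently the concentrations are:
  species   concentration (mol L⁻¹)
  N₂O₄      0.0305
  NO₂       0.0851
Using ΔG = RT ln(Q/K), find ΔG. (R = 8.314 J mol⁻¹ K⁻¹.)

Qc = [NO₂]² / [N₂O₄] = (0.0851)² / (0.0305) = 0.237
ΔG = RT ln(Qc/Kc) = (8.314 J mol⁻¹ K⁻¹)(375 K) × ln(0.237/0.534)
   = (3.118 kJ/mol)(-0.8123) = -2.53 kJ/mol
ΔG < 0, so the forward reaction is spontaneous (proceeds forward).

ΔG = -2.53 kJ/mol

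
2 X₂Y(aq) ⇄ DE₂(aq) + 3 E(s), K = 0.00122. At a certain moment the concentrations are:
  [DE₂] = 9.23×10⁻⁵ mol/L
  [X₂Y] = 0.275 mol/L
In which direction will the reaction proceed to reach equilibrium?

at equilibrium

(E is a pure solid — omitted from Q.)
Q = [DE₂] / [X₂Y]² = (9.23×10⁻⁵) / (0.275)² = 0.00122
Q = 0.00122 = K, so the system is already at equilibrium.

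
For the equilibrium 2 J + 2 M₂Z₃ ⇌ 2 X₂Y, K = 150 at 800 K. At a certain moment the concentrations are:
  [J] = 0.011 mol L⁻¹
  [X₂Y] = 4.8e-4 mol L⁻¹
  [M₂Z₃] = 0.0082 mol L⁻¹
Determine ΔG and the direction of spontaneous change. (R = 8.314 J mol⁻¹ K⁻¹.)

ΔG = -11.1 kJ/mol; the forward reaction is spontaneous

Q = [X₂Y]² / ([J]²·[M₂Z₃]²) = (4.8e-4)² / ((0.011)²·(0.0082)²) = 28.3
ΔG = RT ln(Q/K) = (8.314 J mol⁻¹ K⁻¹)(800 K) × ln(28.3/150)
   = (6.651 kJ/mol)(-1.668) = -11.1 kJ/mol
ΔG < 0, so the forward reaction is spontaneous (proceeds forward).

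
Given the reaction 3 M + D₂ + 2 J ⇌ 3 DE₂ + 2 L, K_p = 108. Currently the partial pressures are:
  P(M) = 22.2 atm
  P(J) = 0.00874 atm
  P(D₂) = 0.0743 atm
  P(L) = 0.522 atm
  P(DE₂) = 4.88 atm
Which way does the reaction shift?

to the left

Q_p = P(DE₂)³·P(L)² / (P(M)³·P(D₂)·P(J)²) = (4.88)³·(0.522)² / ((22.2)³·(0.0743)·(0.00874)²) = 510
Q_p = 510 > K_p = 108, so the reverse reaction proceeds.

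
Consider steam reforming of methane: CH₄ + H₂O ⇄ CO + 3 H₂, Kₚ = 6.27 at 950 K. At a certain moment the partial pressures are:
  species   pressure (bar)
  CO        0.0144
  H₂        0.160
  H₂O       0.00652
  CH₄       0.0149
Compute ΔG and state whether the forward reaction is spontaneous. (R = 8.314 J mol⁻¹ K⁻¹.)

ΔG = -18.4 kJ/mol; the forward reaction is spontaneous

Qₚ = P(CO)·P(H₂)³ / (P(CH₄)·P(H₂O)) = (0.0144)·(0.160)³ / ((0.0149)·(0.00652)) = 0.607
ΔG = RT ln(Qₚ/Kₚ) = (8.314 J mol⁻¹ K⁻¹)(950 K) × ln(0.607/6.27)
   = (7.898 kJ/mol)(-2.335) = -18.4 kJ/mol
ΔG < 0, so the forward reaction is spontaneous (proceeds forward).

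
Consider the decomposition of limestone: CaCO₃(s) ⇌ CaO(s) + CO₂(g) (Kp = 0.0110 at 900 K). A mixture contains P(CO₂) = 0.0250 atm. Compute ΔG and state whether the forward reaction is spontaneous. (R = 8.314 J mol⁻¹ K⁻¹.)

ΔG = 6.14 kJ/mol; the forward reaction is non-spontaneous

(CaCO₃, CaO are pure solids — omitted from Qp.)
Qp = P(CO₂) = 0.0250
ΔG = RT ln(Qp/Kp) = (8.314 J mol⁻¹ K⁻¹)(900 K) × ln(0.0250/0.0110)
   = (7.483 kJ/mol)(0.8210) = 6.14 kJ/mol
ΔG > 0, so the forward reaction is non-spontaneous (proceeds in reverse).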